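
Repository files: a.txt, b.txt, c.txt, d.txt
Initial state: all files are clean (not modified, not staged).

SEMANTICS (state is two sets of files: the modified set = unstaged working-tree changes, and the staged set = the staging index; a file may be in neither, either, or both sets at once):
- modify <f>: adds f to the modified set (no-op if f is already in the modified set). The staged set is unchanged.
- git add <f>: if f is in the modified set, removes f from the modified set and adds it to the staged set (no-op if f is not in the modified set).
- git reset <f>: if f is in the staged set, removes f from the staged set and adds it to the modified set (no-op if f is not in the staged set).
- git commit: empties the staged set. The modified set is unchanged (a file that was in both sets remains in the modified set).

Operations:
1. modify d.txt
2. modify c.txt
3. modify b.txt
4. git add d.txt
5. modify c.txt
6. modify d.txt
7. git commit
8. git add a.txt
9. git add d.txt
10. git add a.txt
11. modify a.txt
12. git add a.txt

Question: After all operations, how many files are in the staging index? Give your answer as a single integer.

Answer: 2

Derivation:
After op 1 (modify d.txt): modified={d.txt} staged={none}
After op 2 (modify c.txt): modified={c.txt, d.txt} staged={none}
After op 3 (modify b.txt): modified={b.txt, c.txt, d.txt} staged={none}
After op 4 (git add d.txt): modified={b.txt, c.txt} staged={d.txt}
After op 5 (modify c.txt): modified={b.txt, c.txt} staged={d.txt}
After op 6 (modify d.txt): modified={b.txt, c.txt, d.txt} staged={d.txt}
After op 7 (git commit): modified={b.txt, c.txt, d.txt} staged={none}
After op 8 (git add a.txt): modified={b.txt, c.txt, d.txt} staged={none}
After op 9 (git add d.txt): modified={b.txt, c.txt} staged={d.txt}
After op 10 (git add a.txt): modified={b.txt, c.txt} staged={d.txt}
After op 11 (modify a.txt): modified={a.txt, b.txt, c.txt} staged={d.txt}
After op 12 (git add a.txt): modified={b.txt, c.txt} staged={a.txt, d.txt}
Final staged set: {a.txt, d.txt} -> count=2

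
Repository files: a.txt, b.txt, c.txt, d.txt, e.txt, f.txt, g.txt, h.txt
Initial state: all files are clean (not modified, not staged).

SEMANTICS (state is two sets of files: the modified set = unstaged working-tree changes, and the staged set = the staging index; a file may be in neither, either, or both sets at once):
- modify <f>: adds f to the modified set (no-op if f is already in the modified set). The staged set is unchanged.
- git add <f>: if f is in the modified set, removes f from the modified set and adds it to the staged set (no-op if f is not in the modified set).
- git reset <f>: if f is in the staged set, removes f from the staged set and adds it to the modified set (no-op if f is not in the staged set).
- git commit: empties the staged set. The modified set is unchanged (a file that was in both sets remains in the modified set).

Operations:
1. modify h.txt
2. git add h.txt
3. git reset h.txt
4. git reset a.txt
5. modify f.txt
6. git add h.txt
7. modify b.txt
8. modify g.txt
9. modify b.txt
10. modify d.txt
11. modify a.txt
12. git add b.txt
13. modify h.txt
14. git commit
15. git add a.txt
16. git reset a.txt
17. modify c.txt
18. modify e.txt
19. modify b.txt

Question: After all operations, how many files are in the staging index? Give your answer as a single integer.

Answer: 0

Derivation:
After op 1 (modify h.txt): modified={h.txt} staged={none}
After op 2 (git add h.txt): modified={none} staged={h.txt}
After op 3 (git reset h.txt): modified={h.txt} staged={none}
After op 4 (git reset a.txt): modified={h.txt} staged={none}
After op 5 (modify f.txt): modified={f.txt, h.txt} staged={none}
After op 6 (git add h.txt): modified={f.txt} staged={h.txt}
After op 7 (modify b.txt): modified={b.txt, f.txt} staged={h.txt}
After op 8 (modify g.txt): modified={b.txt, f.txt, g.txt} staged={h.txt}
After op 9 (modify b.txt): modified={b.txt, f.txt, g.txt} staged={h.txt}
After op 10 (modify d.txt): modified={b.txt, d.txt, f.txt, g.txt} staged={h.txt}
After op 11 (modify a.txt): modified={a.txt, b.txt, d.txt, f.txt, g.txt} staged={h.txt}
After op 12 (git add b.txt): modified={a.txt, d.txt, f.txt, g.txt} staged={b.txt, h.txt}
After op 13 (modify h.txt): modified={a.txt, d.txt, f.txt, g.txt, h.txt} staged={b.txt, h.txt}
After op 14 (git commit): modified={a.txt, d.txt, f.txt, g.txt, h.txt} staged={none}
After op 15 (git add a.txt): modified={d.txt, f.txt, g.txt, h.txt} staged={a.txt}
After op 16 (git reset a.txt): modified={a.txt, d.txt, f.txt, g.txt, h.txt} staged={none}
After op 17 (modify c.txt): modified={a.txt, c.txt, d.txt, f.txt, g.txt, h.txt} staged={none}
After op 18 (modify e.txt): modified={a.txt, c.txt, d.txt, e.txt, f.txt, g.txt, h.txt} staged={none}
After op 19 (modify b.txt): modified={a.txt, b.txt, c.txt, d.txt, e.txt, f.txt, g.txt, h.txt} staged={none}
Final staged set: {none} -> count=0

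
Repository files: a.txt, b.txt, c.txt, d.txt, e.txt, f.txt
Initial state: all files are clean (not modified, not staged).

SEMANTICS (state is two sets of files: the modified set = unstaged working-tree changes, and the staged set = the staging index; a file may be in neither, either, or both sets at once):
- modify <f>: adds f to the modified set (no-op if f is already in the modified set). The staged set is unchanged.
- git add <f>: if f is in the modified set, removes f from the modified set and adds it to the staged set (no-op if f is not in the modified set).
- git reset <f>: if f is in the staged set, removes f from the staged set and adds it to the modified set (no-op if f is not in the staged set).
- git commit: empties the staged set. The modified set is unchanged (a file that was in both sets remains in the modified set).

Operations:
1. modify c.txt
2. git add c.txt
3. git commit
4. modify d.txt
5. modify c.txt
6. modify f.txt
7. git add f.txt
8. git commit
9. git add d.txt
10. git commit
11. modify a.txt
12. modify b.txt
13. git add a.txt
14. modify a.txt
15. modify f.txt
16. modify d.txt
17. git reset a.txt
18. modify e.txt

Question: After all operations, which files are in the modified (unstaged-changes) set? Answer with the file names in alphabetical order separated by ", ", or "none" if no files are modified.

After op 1 (modify c.txt): modified={c.txt} staged={none}
After op 2 (git add c.txt): modified={none} staged={c.txt}
After op 3 (git commit): modified={none} staged={none}
After op 4 (modify d.txt): modified={d.txt} staged={none}
After op 5 (modify c.txt): modified={c.txt, d.txt} staged={none}
After op 6 (modify f.txt): modified={c.txt, d.txt, f.txt} staged={none}
After op 7 (git add f.txt): modified={c.txt, d.txt} staged={f.txt}
After op 8 (git commit): modified={c.txt, d.txt} staged={none}
After op 9 (git add d.txt): modified={c.txt} staged={d.txt}
After op 10 (git commit): modified={c.txt} staged={none}
After op 11 (modify a.txt): modified={a.txt, c.txt} staged={none}
After op 12 (modify b.txt): modified={a.txt, b.txt, c.txt} staged={none}
After op 13 (git add a.txt): modified={b.txt, c.txt} staged={a.txt}
After op 14 (modify a.txt): modified={a.txt, b.txt, c.txt} staged={a.txt}
After op 15 (modify f.txt): modified={a.txt, b.txt, c.txt, f.txt} staged={a.txt}
After op 16 (modify d.txt): modified={a.txt, b.txt, c.txt, d.txt, f.txt} staged={a.txt}
After op 17 (git reset a.txt): modified={a.txt, b.txt, c.txt, d.txt, f.txt} staged={none}
After op 18 (modify e.txt): modified={a.txt, b.txt, c.txt, d.txt, e.txt, f.txt} staged={none}

Answer: a.txt, b.txt, c.txt, d.txt, e.txt, f.txt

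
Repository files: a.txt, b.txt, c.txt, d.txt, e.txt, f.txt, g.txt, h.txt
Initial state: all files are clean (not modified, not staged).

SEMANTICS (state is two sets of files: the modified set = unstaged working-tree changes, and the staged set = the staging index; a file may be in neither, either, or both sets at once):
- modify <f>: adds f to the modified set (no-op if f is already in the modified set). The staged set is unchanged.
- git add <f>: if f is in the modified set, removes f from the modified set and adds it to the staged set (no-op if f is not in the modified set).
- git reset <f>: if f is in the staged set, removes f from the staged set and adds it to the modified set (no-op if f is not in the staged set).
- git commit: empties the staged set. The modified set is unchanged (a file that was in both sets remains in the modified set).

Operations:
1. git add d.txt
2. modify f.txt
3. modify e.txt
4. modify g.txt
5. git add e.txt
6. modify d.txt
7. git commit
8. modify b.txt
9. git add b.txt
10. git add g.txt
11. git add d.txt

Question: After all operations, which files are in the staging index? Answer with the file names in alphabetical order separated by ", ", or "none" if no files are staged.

After op 1 (git add d.txt): modified={none} staged={none}
After op 2 (modify f.txt): modified={f.txt} staged={none}
After op 3 (modify e.txt): modified={e.txt, f.txt} staged={none}
After op 4 (modify g.txt): modified={e.txt, f.txt, g.txt} staged={none}
After op 5 (git add e.txt): modified={f.txt, g.txt} staged={e.txt}
After op 6 (modify d.txt): modified={d.txt, f.txt, g.txt} staged={e.txt}
After op 7 (git commit): modified={d.txt, f.txt, g.txt} staged={none}
After op 8 (modify b.txt): modified={b.txt, d.txt, f.txt, g.txt} staged={none}
After op 9 (git add b.txt): modified={d.txt, f.txt, g.txt} staged={b.txt}
After op 10 (git add g.txt): modified={d.txt, f.txt} staged={b.txt, g.txt}
After op 11 (git add d.txt): modified={f.txt} staged={b.txt, d.txt, g.txt}

Answer: b.txt, d.txt, g.txt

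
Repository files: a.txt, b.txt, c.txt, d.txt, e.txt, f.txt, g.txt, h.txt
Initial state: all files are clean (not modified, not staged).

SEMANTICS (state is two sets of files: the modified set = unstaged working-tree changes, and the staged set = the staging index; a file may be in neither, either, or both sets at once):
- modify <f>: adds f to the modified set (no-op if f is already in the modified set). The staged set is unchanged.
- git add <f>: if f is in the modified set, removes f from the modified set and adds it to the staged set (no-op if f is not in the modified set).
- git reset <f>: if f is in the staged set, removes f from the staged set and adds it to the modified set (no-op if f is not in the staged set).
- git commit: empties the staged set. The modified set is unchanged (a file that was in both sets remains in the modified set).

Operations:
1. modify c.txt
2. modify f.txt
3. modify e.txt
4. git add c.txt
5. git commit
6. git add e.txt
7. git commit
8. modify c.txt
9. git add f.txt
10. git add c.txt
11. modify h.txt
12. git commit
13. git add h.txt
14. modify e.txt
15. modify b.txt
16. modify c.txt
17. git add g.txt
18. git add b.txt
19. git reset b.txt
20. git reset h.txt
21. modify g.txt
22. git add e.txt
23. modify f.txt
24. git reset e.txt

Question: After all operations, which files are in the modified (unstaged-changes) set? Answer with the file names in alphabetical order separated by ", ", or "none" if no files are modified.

Answer: b.txt, c.txt, e.txt, f.txt, g.txt, h.txt

Derivation:
After op 1 (modify c.txt): modified={c.txt} staged={none}
After op 2 (modify f.txt): modified={c.txt, f.txt} staged={none}
After op 3 (modify e.txt): modified={c.txt, e.txt, f.txt} staged={none}
After op 4 (git add c.txt): modified={e.txt, f.txt} staged={c.txt}
After op 5 (git commit): modified={e.txt, f.txt} staged={none}
After op 6 (git add e.txt): modified={f.txt} staged={e.txt}
After op 7 (git commit): modified={f.txt} staged={none}
After op 8 (modify c.txt): modified={c.txt, f.txt} staged={none}
After op 9 (git add f.txt): modified={c.txt} staged={f.txt}
After op 10 (git add c.txt): modified={none} staged={c.txt, f.txt}
After op 11 (modify h.txt): modified={h.txt} staged={c.txt, f.txt}
After op 12 (git commit): modified={h.txt} staged={none}
After op 13 (git add h.txt): modified={none} staged={h.txt}
After op 14 (modify e.txt): modified={e.txt} staged={h.txt}
After op 15 (modify b.txt): modified={b.txt, e.txt} staged={h.txt}
After op 16 (modify c.txt): modified={b.txt, c.txt, e.txt} staged={h.txt}
After op 17 (git add g.txt): modified={b.txt, c.txt, e.txt} staged={h.txt}
After op 18 (git add b.txt): modified={c.txt, e.txt} staged={b.txt, h.txt}
After op 19 (git reset b.txt): modified={b.txt, c.txt, e.txt} staged={h.txt}
After op 20 (git reset h.txt): modified={b.txt, c.txt, e.txt, h.txt} staged={none}
After op 21 (modify g.txt): modified={b.txt, c.txt, e.txt, g.txt, h.txt} staged={none}
After op 22 (git add e.txt): modified={b.txt, c.txt, g.txt, h.txt} staged={e.txt}
After op 23 (modify f.txt): modified={b.txt, c.txt, f.txt, g.txt, h.txt} staged={e.txt}
After op 24 (git reset e.txt): modified={b.txt, c.txt, e.txt, f.txt, g.txt, h.txt} staged={none}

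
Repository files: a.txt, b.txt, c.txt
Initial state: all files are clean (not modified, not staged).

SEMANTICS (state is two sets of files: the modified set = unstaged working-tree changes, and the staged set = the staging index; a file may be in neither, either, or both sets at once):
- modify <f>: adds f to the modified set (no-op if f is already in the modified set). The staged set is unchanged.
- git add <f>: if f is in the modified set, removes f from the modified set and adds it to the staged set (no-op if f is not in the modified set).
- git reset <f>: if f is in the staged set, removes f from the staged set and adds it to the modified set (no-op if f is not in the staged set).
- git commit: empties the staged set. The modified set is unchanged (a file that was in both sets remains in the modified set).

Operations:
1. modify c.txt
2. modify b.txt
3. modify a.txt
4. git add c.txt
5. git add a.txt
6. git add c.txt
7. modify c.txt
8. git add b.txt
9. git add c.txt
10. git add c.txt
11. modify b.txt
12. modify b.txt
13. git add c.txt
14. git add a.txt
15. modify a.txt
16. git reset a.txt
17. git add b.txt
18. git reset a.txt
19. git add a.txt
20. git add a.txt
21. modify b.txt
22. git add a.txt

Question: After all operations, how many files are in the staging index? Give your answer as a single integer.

Answer: 3

Derivation:
After op 1 (modify c.txt): modified={c.txt} staged={none}
After op 2 (modify b.txt): modified={b.txt, c.txt} staged={none}
After op 3 (modify a.txt): modified={a.txt, b.txt, c.txt} staged={none}
After op 4 (git add c.txt): modified={a.txt, b.txt} staged={c.txt}
After op 5 (git add a.txt): modified={b.txt} staged={a.txt, c.txt}
After op 6 (git add c.txt): modified={b.txt} staged={a.txt, c.txt}
After op 7 (modify c.txt): modified={b.txt, c.txt} staged={a.txt, c.txt}
After op 8 (git add b.txt): modified={c.txt} staged={a.txt, b.txt, c.txt}
After op 9 (git add c.txt): modified={none} staged={a.txt, b.txt, c.txt}
After op 10 (git add c.txt): modified={none} staged={a.txt, b.txt, c.txt}
After op 11 (modify b.txt): modified={b.txt} staged={a.txt, b.txt, c.txt}
After op 12 (modify b.txt): modified={b.txt} staged={a.txt, b.txt, c.txt}
After op 13 (git add c.txt): modified={b.txt} staged={a.txt, b.txt, c.txt}
After op 14 (git add a.txt): modified={b.txt} staged={a.txt, b.txt, c.txt}
After op 15 (modify a.txt): modified={a.txt, b.txt} staged={a.txt, b.txt, c.txt}
After op 16 (git reset a.txt): modified={a.txt, b.txt} staged={b.txt, c.txt}
After op 17 (git add b.txt): modified={a.txt} staged={b.txt, c.txt}
After op 18 (git reset a.txt): modified={a.txt} staged={b.txt, c.txt}
After op 19 (git add a.txt): modified={none} staged={a.txt, b.txt, c.txt}
After op 20 (git add a.txt): modified={none} staged={a.txt, b.txt, c.txt}
After op 21 (modify b.txt): modified={b.txt} staged={a.txt, b.txt, c.txt}
After op 22 (git add a.txt): modified={b.txt} staged={a.txt, b.txt, c.txt}
Final staged set: {a.txt, b.txt, c.txt} -> count=3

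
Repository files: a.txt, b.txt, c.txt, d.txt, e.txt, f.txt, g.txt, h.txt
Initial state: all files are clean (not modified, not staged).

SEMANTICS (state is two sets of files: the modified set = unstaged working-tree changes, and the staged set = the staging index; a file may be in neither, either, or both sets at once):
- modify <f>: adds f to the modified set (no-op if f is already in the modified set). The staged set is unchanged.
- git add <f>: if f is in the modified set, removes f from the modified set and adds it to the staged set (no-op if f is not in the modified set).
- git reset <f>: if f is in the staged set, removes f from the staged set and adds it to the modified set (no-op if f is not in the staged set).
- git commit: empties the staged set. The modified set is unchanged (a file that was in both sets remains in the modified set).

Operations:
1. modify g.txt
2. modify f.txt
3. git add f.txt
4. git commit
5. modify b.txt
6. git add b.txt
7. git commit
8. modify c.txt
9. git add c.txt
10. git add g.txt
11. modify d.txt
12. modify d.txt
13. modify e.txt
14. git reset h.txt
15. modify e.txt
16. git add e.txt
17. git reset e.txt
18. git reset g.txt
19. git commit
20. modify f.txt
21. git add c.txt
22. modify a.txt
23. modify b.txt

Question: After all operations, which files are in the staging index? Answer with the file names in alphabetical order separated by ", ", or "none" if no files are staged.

Answer: none

Derivation:
After op 1 (modify g.txt): modified={g.txt} staged={none}
After op 2 (modify f.txt): modified={f.txt, g.txt} staged={none}
After op 3 (git add f.txt): modified={g.txt} staged={f.txt}
After op 4 (git commit): modified={g.txt} staged={none}
After op 5 (modify b.txt): modified={b.txt, g.txt} staged={none}
After op 6 (git add b.txt): modified={g.txt} staged={b.txt}
After op 7 (git commit): modified={g.txt} staged={none}
After op 8 (modify c.txt): modified={c.txt, g.txt} staged={none}
After op 9 (git add c.txt): modified={g.txt} staged={c.txt}
After op 10 (git add g.txt): modified={none} staged={c.txt, g.txt}
After op 11 (modify d.txt): modified={d.txt} staged={c.txt, g.txt}
After op 12 (modify d.txt): modified={d.txt} staged={c.txt, g.txt}
After op 13 (modify e.txt): modified={d.txt, e.txt} staged={c.txt, g.txt}
After op 14 (git reset h.txt): modified={d.txt, e.txt} staged={c.txt, g.txt}
After op 15 (modify e.txt): modified={d.txt, e.txt} staged={c.txt, g.txt}
After op 16 (git add e.txt): modified={d.txt} staged={c.txt, e.txt, g.txt}
After op 17 (git reset e.txt): modified={d.txt, e.txt} staged={c.txt, g.txt}
After op 18 (git reset g.txt): modified={d.txt, e.txt, g.txt} staged={c.txt}
After op 19 (git commit): modified={d.txt, e.txt, g.txt} staged={none}
After op 20 (modify f.txt): modified={d.txt, e.txt, f.txt, g.txt} staged={none}
After op 21 (git add c.txt): modified={d.txt, e.txt, f.txt, g.txt} staged={none}
After op 22 (modify a.txt): modified={a.txt, d.txt, e.txt, f.txt, g.txt} staged={none}
After op 23 (modify b.txt): modified={a.txt, b.txt, d.txt, e.txt, f.txt, g.txt} staged={none}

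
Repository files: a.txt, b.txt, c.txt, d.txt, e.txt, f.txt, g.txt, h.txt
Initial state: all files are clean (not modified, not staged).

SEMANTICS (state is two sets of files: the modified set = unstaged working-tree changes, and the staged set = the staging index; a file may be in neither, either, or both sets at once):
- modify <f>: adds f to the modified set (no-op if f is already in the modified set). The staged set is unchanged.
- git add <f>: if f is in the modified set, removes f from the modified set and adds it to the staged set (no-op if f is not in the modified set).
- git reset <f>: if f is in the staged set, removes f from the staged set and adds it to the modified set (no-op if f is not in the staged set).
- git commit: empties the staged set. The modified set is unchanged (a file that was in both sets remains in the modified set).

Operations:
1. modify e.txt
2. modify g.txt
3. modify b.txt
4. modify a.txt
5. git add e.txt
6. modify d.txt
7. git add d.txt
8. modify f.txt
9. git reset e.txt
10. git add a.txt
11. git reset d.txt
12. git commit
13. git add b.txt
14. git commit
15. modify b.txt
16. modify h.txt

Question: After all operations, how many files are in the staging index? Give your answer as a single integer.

Answer: 0

Derivation:
After op 1 (modify e.txt): modified={e.txt} staged={none}
After op 2 (modify g.txt): modified={e.txt, g.txt} staged={none}
After op 3 (modify b.txt): modified={b.txt, e.txt, g.txt} staged={none}
After op 4 (modify a.txt): modified={a.txt, b.txt, e.txt, g.txt} staged={none}
After op 5 (git add e.txt): modified={a.txt, b.txt, g.txt} staged={e.txt}
After op 6 (modify d.txt): modified={a.txt, b.txt, d.txt, g.txt} staged={e.txt}
After op 7 (git add d.txt): modified={a.txt, b.txt, g.txt} staged={d.txt, e.txt}
After op 8 (modify f.txt): modified={a.txt, b.txt, f.txt, g.txt} staged={d.txt, e.txt}
After op 9 (git reset e.txt): modified={a.txt, b.txt, e.txt, f.txt, g.txt} staged={d.txt}
After op 10 (git add a.txt): modified={b.txt, e.txt, f.txt, g.txt} staged={a.txt, d.txt}
After op 11 (git reset d.txt): modified={b.txt, d.txt, e.txt, f.txt, g.txt} staged={a.txt}
After op 12 (git commit): modified={b.txt, d.txt, e.txt, f.txt, g.txt} staged={none}
After op 13 (git add b.txt): modified={d.txt, e.txt, f.txt, g.txt} staged={b.txt}
After op 14 (git commit): modified={d.txt, e.txt, f.txt, g.txt} staged={none}
After op 15 (modify b.txt): modified={b.txt, d.txt, e.txt, f.txt, g.txt} staged={none}
After op 16 (modify h.txt): modified={b.txt, d.txt, e.txt, f.txt, g.txt, h.txt} staged={none}
Final staged set: {none} -> count=0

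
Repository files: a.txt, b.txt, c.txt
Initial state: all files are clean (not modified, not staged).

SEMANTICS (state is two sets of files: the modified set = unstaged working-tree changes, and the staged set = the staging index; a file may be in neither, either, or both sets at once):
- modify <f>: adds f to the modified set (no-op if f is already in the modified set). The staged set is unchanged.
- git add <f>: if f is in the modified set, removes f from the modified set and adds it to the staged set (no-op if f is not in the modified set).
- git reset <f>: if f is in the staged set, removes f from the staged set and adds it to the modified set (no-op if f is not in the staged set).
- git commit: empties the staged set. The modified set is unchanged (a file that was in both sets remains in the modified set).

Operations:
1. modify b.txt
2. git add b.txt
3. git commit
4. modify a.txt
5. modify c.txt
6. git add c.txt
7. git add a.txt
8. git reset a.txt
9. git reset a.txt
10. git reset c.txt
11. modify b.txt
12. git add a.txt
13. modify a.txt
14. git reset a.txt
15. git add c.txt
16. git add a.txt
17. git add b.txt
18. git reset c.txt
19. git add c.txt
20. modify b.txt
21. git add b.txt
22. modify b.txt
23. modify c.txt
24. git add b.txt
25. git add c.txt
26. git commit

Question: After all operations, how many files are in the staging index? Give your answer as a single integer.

Answer: 0

Derivation:
After op 1 (modify b.txt): modified={b.txt} staged={none}
After op 2 (git add b.txt): modified={none} staged={b.txt}
After op 3 (git commit): modified={none} staged={none}
After op 4 (modify a.txt): modified={a.txt} staged={none}
After op 5 (modify c.txt): modified={a.txt, c.txt} staged={none}
After op 6 (git add c.txt): modified={a.txt} staged={c.txt}
After op 7 (git add a.txt): modified={none} staged={a.txt, c.txt}
After op 8 (git reset a.txt): modified={a.txt} staged={c.txt}
After op 9 (git reset a.txt): modified={a.txt} staged={c.txt}
After op 10 (git reset c.txt): modified={a.txt, c.txt} staged={none}
After op 11 (modify b.txt): modified={a.txt, b.txt, c.txt} staged={none}
After op 12 (git add a.txt): modified={b.txt, c.txt} staged={a.txt}
After op 13 (modify a.txt): modified={a.txt, b.txt, c.txt} staged={a.txt}
After op 14 (git reset a.txt): modified={a.txt, b.txt, c.txt} staged={none}
After op 15 (git add c.txt): modified={a.txt, b.txt} staged={c.txt}
After op 16 (git add a.txt): modified={b.txt} staged={a.txt, c.txt}
After op 17 (git add b.txt): modified={none} staged={a.txt, b.txt, c.txt}
After op 18 (git reset c.txt): modified={c.txt} staged={a.txt, b.txt}
After op 19 (git add c.txt): modified={none} staged={a.txt, b.txt, c.txt}
After op 20 (modify b.txt): modified={b.txt} staged={a.txt, b.txt, c.txt}
After op 21 (git add b.txt): modified={none} staged={a.txt, b.txt, c.txt}
After op 22 (modify b.txt): modified={b.txt} staged={a.txt, b.txt, c.txt}
After op 23 (modify c.txt): modified={b.txt, c.txt} staged={a.txt, b.txt, c.txt}
After op 24 (git add b.txt): modified={c.txt} staged={a.txt, b.txt, c.txt}
After op 25 (git add c.txt): modified={none} staged={a.txt, b.txt, c.txt}
After op 26 (git commit): modified={none} staged={none}
Final staged set: {none} -> count=0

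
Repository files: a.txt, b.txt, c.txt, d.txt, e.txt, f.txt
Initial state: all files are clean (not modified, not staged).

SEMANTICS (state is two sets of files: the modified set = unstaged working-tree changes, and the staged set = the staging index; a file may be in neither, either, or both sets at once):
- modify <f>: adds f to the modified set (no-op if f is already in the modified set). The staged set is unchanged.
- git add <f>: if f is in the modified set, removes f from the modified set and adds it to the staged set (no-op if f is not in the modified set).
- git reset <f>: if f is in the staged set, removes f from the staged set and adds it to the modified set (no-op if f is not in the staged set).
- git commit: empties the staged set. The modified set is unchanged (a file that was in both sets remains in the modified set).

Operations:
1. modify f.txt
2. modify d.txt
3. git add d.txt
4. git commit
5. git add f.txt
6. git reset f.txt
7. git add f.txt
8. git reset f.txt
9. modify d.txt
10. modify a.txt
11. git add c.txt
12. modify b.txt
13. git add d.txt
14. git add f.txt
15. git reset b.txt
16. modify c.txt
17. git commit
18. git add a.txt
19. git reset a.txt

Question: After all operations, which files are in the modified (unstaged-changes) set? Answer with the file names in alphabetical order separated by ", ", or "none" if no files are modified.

After op 1 (modify f.txt): modified={f.txt} staged={none}
After op 2 (modify d.txt): modified={d.txt, f.txt} staged={none}
After op 3 (git add d.txt): modified={f.txt} staged={d.txt}
After op 4 (git commit): modified={f.txt} staged={none}
After op 5 (git add f.txt): modified={none} staged={f.txt}
After op 6 (git reset f.txt): modified={f.txt} staged={none}
After op 7 (git add f.txt): modified={none} staged={f.txt}
After op 8 (git reset f.txt): modified={f.txt} staged={none}
After op 9 (modify d.txt): modified={d.txt, f.txt} staged={none}
After op 10 (modify a.txt): modified={a.txt, d.txt, f.txt} staged={none}
After op 11 (git add c.txt): modified={a.txt, d.txt, f.txt} staged={none}
After op 12 (modify b.txt): modified={a.txt, b.txt, d.txt, f.txt} staged={none}
After op 13 (git add d.txt): modified={a.txt, b.txt, f.txt} staged={d.txt}
After op 14 (git add f.txt): modified={a.txt, b.txt} staged={d.txt, f.txt}
After op 15 (git reset b.txt): modified={a.txt, b.txt} staged={d.txt, f.txt}
After op 16 (modify c.txt): modified={a.txt, b.txt, c.txt} staged={d.txt, f.txt}
After op 17 (git commit): modified={a.txt, b.txt, c.txt} staged={none}
After op 18 (git add a.txt): modified={b.txt, c.txt} staged={a.txt}
After op 19 (git reset a.txt): modified={a.txt, b.txt, c.txt} staged={none}

Answer: a.txt, b.txt, c.txt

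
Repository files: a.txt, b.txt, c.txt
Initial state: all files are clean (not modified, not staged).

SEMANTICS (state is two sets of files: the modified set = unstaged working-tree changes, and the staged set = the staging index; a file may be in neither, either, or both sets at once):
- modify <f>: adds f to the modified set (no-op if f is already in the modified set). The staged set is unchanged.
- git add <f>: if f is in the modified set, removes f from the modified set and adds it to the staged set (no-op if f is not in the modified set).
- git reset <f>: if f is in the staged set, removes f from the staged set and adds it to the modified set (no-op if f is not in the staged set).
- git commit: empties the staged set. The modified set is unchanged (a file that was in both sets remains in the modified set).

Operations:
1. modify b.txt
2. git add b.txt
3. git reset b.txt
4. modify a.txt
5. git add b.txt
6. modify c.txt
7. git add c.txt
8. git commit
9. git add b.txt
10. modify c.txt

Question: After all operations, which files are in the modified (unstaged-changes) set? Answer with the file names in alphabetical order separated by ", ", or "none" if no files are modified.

After op 1 (modify b.txt): modified={b.txt} staged={none}
After op 2 (git add b.txt): modified={none} staged={b.txt}
After op 3 (git reset b.txt): modified={b.txt} staged={none}
After op 4 (modify a.txt): modified={a.txt, b.txt} staged={none}
After op 5 (git add b.txt): modified={a.txt} staged={b.txt}
After op 6 (modify c.txt): modified={a.txt, c.txt} staged={b.txt}
After op 7 (git add c.txt): modified={a.txt} staged={b.txt, c.txt}
After op 8 (git commit): modified={a.txt} staged={none}
After op 9 (git add b.txt): modified={a.txt} staged={none}
After op 10 (modify c.txt): modified={a.txt, c.txt} staged={none}

Answer: a.txt, c.txt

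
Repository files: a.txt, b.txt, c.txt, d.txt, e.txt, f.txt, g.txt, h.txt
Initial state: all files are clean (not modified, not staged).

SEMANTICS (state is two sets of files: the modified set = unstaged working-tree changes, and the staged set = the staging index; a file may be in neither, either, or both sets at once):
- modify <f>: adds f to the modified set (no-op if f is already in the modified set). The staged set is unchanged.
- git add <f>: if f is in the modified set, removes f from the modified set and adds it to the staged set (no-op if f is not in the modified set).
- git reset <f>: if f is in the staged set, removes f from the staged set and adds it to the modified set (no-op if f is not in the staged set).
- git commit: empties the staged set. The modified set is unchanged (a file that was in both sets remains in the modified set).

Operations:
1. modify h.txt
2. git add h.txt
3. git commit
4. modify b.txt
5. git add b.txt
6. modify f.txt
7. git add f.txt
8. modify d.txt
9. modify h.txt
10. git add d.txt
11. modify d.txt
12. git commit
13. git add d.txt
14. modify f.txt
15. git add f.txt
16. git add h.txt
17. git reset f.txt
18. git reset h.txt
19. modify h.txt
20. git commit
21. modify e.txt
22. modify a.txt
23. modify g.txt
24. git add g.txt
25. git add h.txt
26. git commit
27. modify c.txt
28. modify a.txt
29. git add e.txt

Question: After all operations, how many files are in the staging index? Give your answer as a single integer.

After op 1 (modify h.txt): modified={h.txt} staged={none}
After op 2 (git add h.txt): modified={none} staged={h.txt}
After op 3 (git commit): modified={none} staged={none}
After op 4 (modify b.txt): modified={b.txt} staged={none}
After op 5 (git add b.txt): modified={none} staged={b.txt}
After op 6 (modify f.txt): modified={f.txt} staged={b.txt}
After op 7 (git add f.txt): modified={none} staged={b.txt, f.txt}
After op 8 (modify d.txt): modified={d.txt} staged={b.txt, f.txt}
After op 9 (modify h.txt): modified={d.txt, h.txt} staged={b.txt, f.txt}
After op 10 (git add d.txt): modified={h.txt} staged={b.txt, d.txt, f.txt}
After op 11 (modify d.txt): modified={d.txt, h.txt} staged={b.txt, d.txt, f.txt}
After op 12 (git commit): modified={d.txt, h.txt} staged={none}
After op 13 (git add d.txt): modified={h.txt} staged={d.txt}
After op 14 (modify f.txt): modified={f.txt, h.txt} staged={d.txt}
After op 15 (git add f.txt): modified={h.txt} staged={d.txt, f.txt}
After op 16 (git add h.txt): modified={none} staged={d.txt, f.txt, h.txt}
After op 17 (git reset f.txt): modified={f.txt} staged={d.txt, h.txt}
After op 18 (git reset h.txt): modified={f.txt, h.txt} staged={d.txt}
After op 19 (modify h.txt): modified={f.txt, h.txt} staged={d.txt}
After op 20 (git commit): modified={f.txt, h.txt} staged={none}
After op 21 (modify e.txt): modified={e.txt, f.txt, h.txt} staged={none}
After op 22 (modify a.txt): modified={a.txt, e.txt, f.txt, h.txt} staged={none}
After op 23 (modify g.txt): modified={a.txt, e.txt, f.txt, g.txt, h.txt} staged={none}
After op 24 (git add g.txt): modified={a.txt, e.txt, f.txt, h.txt} staged={g.txt}
After op 25 (git add h.txt): modified={a.txt, e.txt, f.txt} staged={g.txt, h.txt}
After op 26 (git commit): modified={a.txt, e.txt, f.txt} staged={none}
After op 27 (modify c.txt): modified={a.txt, c.txt, e.txt, f.txt} staged={none}
After op 28 (modify a.txt): modified={a.txt, c.txt, e.txt, f.txt} staged={none}
After op 29 (git add e.txt): modified={a.txt, c.txt, f.txt} staged={e.txt}
Final staged set: {e.txt} -> count=1

Answer: 1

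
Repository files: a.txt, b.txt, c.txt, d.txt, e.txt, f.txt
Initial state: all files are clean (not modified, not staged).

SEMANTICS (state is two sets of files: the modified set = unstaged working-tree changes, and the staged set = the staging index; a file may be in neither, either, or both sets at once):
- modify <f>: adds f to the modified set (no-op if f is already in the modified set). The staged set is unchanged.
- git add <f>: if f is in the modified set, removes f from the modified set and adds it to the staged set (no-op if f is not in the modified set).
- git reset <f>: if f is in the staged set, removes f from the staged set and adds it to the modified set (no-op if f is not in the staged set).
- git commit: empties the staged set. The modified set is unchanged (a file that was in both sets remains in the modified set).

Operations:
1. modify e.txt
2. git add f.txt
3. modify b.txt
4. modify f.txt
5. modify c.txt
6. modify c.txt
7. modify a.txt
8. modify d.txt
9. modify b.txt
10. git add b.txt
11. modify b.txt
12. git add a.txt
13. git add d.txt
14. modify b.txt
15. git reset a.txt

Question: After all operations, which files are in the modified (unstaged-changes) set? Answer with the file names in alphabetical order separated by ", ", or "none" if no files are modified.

After op 1 (modify e.txt): modified={e.txt} staged={none}
After op 2 (git add f.txt): modified={e.txt} staged={none}
After op 3 (modify b.txt): modified={b.txt, e.txt} staged={none}
After op 4 (modify f.txt): modified={b.txt, e.txt, f.txt} staged={none}
After op 5 (modify c.txt): modified={b.txt, c.txt, e.txt, f.txt} staged={none}
After op 6 (modify c.txt): modified={b.txt, c.txt, e.txt, f.txt} staged={none}
After op 7 (modify a.txt): modified={a.txt, b.txt, c.txt, e.txt, f.txt} staged={none}
After op 8 (modify d.txt): modified={a.txt, b.txt, c.txt, d.txt, e.txt, f.txt} staged={none}
After op 9 (modify b.txt): modified={a.txt, b.txt, c.txt, d.txt, e.txt, f.txt} staged={none}
After op 10 (git add b.txt): modified={a.txt, c.txt, d.txt, e.txt, f.txt} staged={b.txt}
After op 11 (modify b.txt): modified={a.txt, b.txt, c.txt, d.txt, e.txt, f.txt} staged={b.txt}
After op 12 (git add a.txt): modified={b.txt, c.txt, d.txt, e.txt, f.txt} staged={a.txt, b.txt}
After op 13 (git add d.txt): modified={b.txt, c.txt, e.txt, f.txt} staged={a.txt, b.txt, d.txt}
After op 14 (modify b.txt): modified={b.txt, c.txt, e.txt, f.txt} staged={a.txt, b.txt, d.txt}
After op 15 (git reset a.txt): modified={a.txt, b.txt, c.txt, e.txt, f.txt} staged={b.txt, d.txt}

Answer: a.txt, b.txt, c.txt, e.txt, f.txt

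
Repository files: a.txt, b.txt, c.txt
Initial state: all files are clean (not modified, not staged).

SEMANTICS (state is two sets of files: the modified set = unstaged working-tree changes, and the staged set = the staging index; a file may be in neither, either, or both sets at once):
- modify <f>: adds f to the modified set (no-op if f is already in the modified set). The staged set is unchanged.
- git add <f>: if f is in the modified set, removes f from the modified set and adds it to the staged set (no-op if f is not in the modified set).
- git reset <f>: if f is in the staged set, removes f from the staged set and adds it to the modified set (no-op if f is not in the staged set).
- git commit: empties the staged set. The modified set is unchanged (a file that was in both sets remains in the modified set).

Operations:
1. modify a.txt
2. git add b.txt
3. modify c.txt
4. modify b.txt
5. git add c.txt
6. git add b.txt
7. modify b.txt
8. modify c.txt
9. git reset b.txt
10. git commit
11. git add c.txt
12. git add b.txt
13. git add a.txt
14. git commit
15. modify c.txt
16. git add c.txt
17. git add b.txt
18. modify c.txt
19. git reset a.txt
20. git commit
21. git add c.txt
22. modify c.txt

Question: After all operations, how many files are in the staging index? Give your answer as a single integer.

After op 1 (modify a.txt): modified={a.txt} staged={none}
After op 2 (git add b.txt): modified={a.txt} staged={none}
After op 3 (modify c.txt): modified={a.txt, c.txt} staged={none}
After op 4 (modify b.txt): modified={a.txt, b.txt, c.txt} staged={none}
After op 5 (git add c.txt): modified={a.txt, b.txt} staged={c.txt}
After op 6 (git add b.txt): modified={a.txt} staged={b.txt, c.txt}
After op 7 (modify b.txt): modified={a.txt, b.txt} staged={b.txt, c.txt}
After op 8 (modify c.txt): modified={a.txt, b.txt, c.txt} staged={b.txt, c.txt}
After op 9 (git reset b.txt): modified={a.txt, b.txt, c.txt} staged={c.txt}
After op 10 (git commit): modified={a.txt, b.txt, c.txt} staged={none}
After op 11 (git add c.txt): modified={a.txt, b.txt} staged={c.txt}
After op 12 (git add b.txt): modified={a.txt} staged={b.txt, c.txt}
After op 13 (git add a.txt): modified={none} staged={a.txt, b.txt, c.txt}
After op 14 (git commit): modified={none} staged={none}
After op 15 (modify c.txt): modified={c.txt} staged={none}
After op 16 (git add c.txt): modified={none} staged={c.txt}
After op 17 (git add b.txt): modified={none} staged={c.txt}
After op 18 (modify c.txt): modified={c.txt} staged={c.txt}
After op 19 (git reset a.txt): modified={c.txt} staged={c.txt}
After op 20 (git commit): modified={c.txt} staged={none}
After op 21 (git add c.txt): modified={none} staged={c.txt}
After op 22 (modify c.txt): modified={c.txt} staged={c.txt}
Final staged set: {c.txt} -> count=1

Answer: 1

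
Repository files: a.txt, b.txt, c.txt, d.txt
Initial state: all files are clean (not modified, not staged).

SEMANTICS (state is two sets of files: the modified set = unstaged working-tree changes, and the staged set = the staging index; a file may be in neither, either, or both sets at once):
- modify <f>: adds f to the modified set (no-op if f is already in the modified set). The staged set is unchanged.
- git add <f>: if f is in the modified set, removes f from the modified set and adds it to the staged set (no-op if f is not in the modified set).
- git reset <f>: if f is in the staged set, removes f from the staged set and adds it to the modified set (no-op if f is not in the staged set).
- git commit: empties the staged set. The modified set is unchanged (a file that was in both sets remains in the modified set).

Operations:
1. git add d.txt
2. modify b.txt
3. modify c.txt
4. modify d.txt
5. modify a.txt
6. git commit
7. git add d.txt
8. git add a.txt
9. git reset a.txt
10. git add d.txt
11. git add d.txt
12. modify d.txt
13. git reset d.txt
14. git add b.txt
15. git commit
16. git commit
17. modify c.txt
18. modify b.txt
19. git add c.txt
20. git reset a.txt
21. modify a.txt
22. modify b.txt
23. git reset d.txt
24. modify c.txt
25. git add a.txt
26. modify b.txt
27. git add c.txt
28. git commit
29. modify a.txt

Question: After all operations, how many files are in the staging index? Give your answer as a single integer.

Answer: 0

Derivation:
After op 1 (git add d.txt): modified={none} staged={none}
After op 2 (modify b.txt): modified={b.txt} staged={none}
After op 3 (modify c.txt): modified={b.txt, c.txt} staged={none}
After op 4 (modify d.txt): modified={b.txt, c.txt, d.txt} staged={none}
After op 5 (modify a.txt): modified={a.txt, b.txt, c.txt, d.txt} staged={none}
After op 6 (git commit): modified={a.txt, b.txt, c.txt, d.txt} staged={none}
After op 7 (git add d.txt): modified={a.txt, b.txt, c.txt} staged={d.txt}
After op 8 (git add a.txt): modified={b.txt, c.txt} staged={a.txt, d.txt}
After op 9 (git reset a.txt): modified={a.txt, b.txt, c.txt} staged={d.txt}
After op 10 (git add d.txt): modified={a.txt, b.txt, c.txt} staged={d.txt}
After op 11 (git add d.txt): modified={a.txt, b.txt, c.txt} staged={d.txt}
After op 12 (modify d.txt): modified={a.txt, b.txt, c.txt, d.txt} staged={d.txt}
After op 13 (git reset d.txt): modified={a.txt, b.txt, c.txt, d.txt} staged={none}
After op 14 (git add b.txt): modified={a.txt, c.txt, d.txt} staged={b.txt}
After op 15 (git commit): modified={a.txt, c.txt, d.txt} staged={none}
After op 16 (git commit): modified={a.txt, c.txt, d.txt} staged={none}
After op 17 (modify c.txt): modified={a.txt, c.txt, d.txt} staged={none}
After op 18 (modify b.txt): modified={a.txt, b.txt, c.txt, d.txt} staged={none}
After op 19 (git add c.txt): modified={a.txt, b.txt, d.txt} staged={c.txt}
After op 20 (git reset a.txt): modified={a.txt, b.txt, d.txt} staged={c.txt}
After op 21 (modify a.txt): modified={a.txt, b.txt, d.txt} staged={c.txt}
After op 22 (modify b.txt): modified={a.txt, b.txt, d.txt} staged={c.txt}
After op 23 (git reset d.txt): modified={a.txt, b.txt, d.txt} staged={c.txt}
After op 24 (modify c.txt): modified={a.txt, b.txt, c.txt, d.txt} staged={c.txt}
After op 25 (git add a.txt): modified={b.txt, c.txt, d.txt} staged={a.txt, c.txt}
After op 26 (modify b.txt): modified={b.txt, c.txt, d.txt} staged={a.txt, c.txt}
After op 27 (git add c.txt): modified={b.txt, d.txt} staged={a.txt, c.txt}
After op 28 (git commit): modified={b.txt, d.txt} staged={none}
After op 29 (modify a.txt): modified={a.txt, b.txt, d.txt} staged={none}
Final staged set: {none} -> count=0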